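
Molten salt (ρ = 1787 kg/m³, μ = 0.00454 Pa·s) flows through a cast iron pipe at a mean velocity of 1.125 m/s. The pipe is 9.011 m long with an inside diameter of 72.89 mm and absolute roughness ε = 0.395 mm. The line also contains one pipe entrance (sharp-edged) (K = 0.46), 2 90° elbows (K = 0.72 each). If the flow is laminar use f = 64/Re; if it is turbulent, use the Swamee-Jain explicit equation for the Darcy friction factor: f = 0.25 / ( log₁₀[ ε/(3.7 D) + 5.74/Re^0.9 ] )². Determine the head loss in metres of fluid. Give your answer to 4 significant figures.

Reynolds number Re = ρVD/μ = 1787 · 1.125 · 0.07289 / 0.00454 = 3.228e+04.
Re > 4000 → turbulent. Relative roughness ε/D = 0.000395/0.07289 = 0.00542. Swamee-Jain: f = 0.25/(log₁₀[0.00542/3.7 + 5.74/3.228e+04^0.9])² = 0.25/(log₁₀[0.00146 + 0.000502])² = 0.25/(-2.706)² = 0.03414.
Total minor-loss coefficient ΣK = 1·0.46 + 2·0.72 = 1.9.
ΔP = [f·L/D + ΣK]·(ρV²/2) = [0.03414·9.011/0.07289 + 1.9]·(1787·1.125²/2) = [4.22 + 1.9]·1131 = 6921 Pa.
Head loss h_f = ΔP/(ρg) = 6921/(1787·9.81) = 0.3948 m.

h_f ≈ 0.3948 m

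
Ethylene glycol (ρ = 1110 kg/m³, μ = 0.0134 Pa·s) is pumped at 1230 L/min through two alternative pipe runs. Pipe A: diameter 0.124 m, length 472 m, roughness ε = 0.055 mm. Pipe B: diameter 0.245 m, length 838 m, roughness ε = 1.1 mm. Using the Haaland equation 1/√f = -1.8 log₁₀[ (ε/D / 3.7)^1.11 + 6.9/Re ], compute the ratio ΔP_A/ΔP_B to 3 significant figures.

ΔP_A/ΔP_B ≈ 12.4

Pipe A: V = Q/A = 0.0205/0.01208 = 1.698 m/s; Re = 1.744e+04; ε/D = 0.000444; Haaland → f = 0.0274; ΔP_A = f(L/D)(ρV²/2) = 1.668e+05 Pa.
Pipe B: V = Q/A = 0.0205/0.04714 = 0.4348 m/s; Re = 8825; ε/D = 0.00449; Haaland → f = 0.03758; ΔP_B = f(L/D)(ρV²/2) = 1.349e+04 Pa.
ΔP_A/ΔP_B = 1.668e+05/1.349e+04 = 12.4.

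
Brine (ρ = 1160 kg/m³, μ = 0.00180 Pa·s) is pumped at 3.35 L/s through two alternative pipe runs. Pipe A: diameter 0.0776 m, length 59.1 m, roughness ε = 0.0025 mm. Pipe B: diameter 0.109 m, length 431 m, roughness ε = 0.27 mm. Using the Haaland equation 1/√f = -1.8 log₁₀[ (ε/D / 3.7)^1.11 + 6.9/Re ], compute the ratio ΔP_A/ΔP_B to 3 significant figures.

ΔP_A/ΔP_B ≈ 0.574

Pipe A: V = Q/A = 0.00335/0.004729 = 0.7083 m/s; Re = 3.542e+04; ε/D = 3.22e-05; Haaland → f = 0.02248; ΔP_A = f(L/D)(ρV²/2) = 4983 Pa.
Pipe B: V = Q/A = 0.00335/0.009331 = 0.359 m/s; Re = 2.522e+04; ε/D = 0.00248; Haaland → f = 0.02937; ΔP_B = f(L/D)(ρV²/2) = 8682 Pa.
ΔP_A/ΔP_B = 4983/8682 = 0.574.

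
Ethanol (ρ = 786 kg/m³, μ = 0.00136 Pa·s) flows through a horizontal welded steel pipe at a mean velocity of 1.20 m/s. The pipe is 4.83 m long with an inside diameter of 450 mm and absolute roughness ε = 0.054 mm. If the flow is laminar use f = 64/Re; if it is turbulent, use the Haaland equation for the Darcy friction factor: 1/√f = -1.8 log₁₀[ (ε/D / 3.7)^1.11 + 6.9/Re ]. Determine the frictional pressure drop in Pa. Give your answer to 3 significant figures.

Reynolds number Re = ρVD/μ = 786 · 1.2 · 0.45 / 0.00136 = 3.121e+05.
Re > 4000 → turbulent. Relative roughness ε/D = 5.4e-05/0.45 = 0.00012. Haaland: 1/√f = -1.8 log₁₀[(0.00012/3.7)^1.11 + 6.9/3.121e+05] = -1.8 log₁₀[1.04e-05 + 2.21e-05] = 8.078, so f = 0.01532.
Darcy-Weisbach: ΔP = f(L/D)(ρV²/2) = 0.01532·(4.83/0.45)·(786·1.2²/2) = 0.01532·10.73·565.9 = 93.08 Pa.

ΔP ≈ 93.1 Pa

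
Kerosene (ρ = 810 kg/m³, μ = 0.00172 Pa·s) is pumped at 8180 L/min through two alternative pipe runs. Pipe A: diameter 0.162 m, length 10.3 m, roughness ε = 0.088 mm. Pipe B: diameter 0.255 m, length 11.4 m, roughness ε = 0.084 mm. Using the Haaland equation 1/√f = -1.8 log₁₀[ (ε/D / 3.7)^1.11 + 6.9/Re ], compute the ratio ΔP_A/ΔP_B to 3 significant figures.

ΔP_A/ΔP_B ≈ 9.21

Pipe A: V = Q/A = 0.1363/0.02061 = 6.614 m/s; Re = 5.046e+05; ε/D = 0.000543; Haaland → f = 0.01784; ΔP_A = f(L/D)(ρV²/2) = 2.01e+04 Pa.
Pipe B: V = Q/A = 0.1363/0.05107 = 2.67 m/s; Re = 3.206e+05; ε/D = 0.000329; Haaland → f = 0.01691; ΔP_B = f(L/D)(ρV²/2) = 2182 Pa.
ΔP_A/ΔP_B = 2.01e+04/2182 = 9.21.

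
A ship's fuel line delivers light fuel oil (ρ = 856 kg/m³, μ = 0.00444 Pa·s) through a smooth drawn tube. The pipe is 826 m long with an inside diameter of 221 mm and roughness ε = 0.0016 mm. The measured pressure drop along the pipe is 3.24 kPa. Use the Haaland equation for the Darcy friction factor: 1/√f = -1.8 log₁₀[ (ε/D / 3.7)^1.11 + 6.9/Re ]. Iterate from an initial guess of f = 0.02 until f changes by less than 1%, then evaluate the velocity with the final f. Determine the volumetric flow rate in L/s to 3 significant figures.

Q ≈ 9.96 L/s

Rearranging Darcy-Weisbach: V = √(2·ΔP·D/(f·L·ρ)). With ε/D = 1.6e-06/0.221 = 7.24e-06, iterate starting from f = 0.02:
  f = 0.02 → V = √(2·3240·0.221/(0.02·826·856)) = 0.3182 m/s; Re = ρVD/μ = 1.356e+04; f → 0.02846
  f = 0.02846 → V = 0.2668 m/s; Re = 1.137e+04; f → 0.02983
  f = 0.02983 → V = 0.2606 m/s; Re = 1.11e+04; f → 0.03002
Converged (Δf/f < 1%). With the final f = 0.03002: V = √(2·3240·0.221/(0.03002·826·856)) = 0.2597 m/s.
Q = V·A = 0.2597·(π/4·0.221²) = 0.009963 m³/s = 9.96 L/s.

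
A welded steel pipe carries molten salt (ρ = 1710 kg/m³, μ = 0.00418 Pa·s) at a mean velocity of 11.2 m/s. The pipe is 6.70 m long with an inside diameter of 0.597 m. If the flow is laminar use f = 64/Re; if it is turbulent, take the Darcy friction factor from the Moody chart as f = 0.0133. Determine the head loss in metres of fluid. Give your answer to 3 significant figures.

h_f ≈ 0.954 m

Reynolds number Re = ρVD/μ = 1710 · 11.2 · 0.597 / 0.00418 = 2.735e+06.
Re > 4000 → turbulent; use the Moody-chart value f = 0.0133.
Darcy-Weisbach: ΔP = f(L/D)(ρV²/2) = 0.0133·(6.7/0.597)·(1710·11.2²/2) = 0.0133·11.22·1.073e+05 = 1.601e+04 Pa.
Head loss h_f = ΔP/(ρg) = 1.601e+04/(1710·9.81) = 0.954 m.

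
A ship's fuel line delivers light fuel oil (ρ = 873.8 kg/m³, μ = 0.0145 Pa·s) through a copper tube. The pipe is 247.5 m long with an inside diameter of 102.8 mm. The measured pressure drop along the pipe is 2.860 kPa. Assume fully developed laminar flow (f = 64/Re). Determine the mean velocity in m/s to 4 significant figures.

V ≈ 0.2632 m/s

For laminar flow, f = 64/Re with Re = ρVD/μ, so Darcy-Weisbach reduces to ΔP = 32μLV/D². Solving for V: V = ΔP·D²/(32μL) = 2860·(0.1028)²/(32·0.0145·247.5) = 0.2632 m/s.
Check: Re = ρVD/μ = 873.8·0.2632·0.1028/0.0145 = 1630 < 2300, so the laminar assumption holds.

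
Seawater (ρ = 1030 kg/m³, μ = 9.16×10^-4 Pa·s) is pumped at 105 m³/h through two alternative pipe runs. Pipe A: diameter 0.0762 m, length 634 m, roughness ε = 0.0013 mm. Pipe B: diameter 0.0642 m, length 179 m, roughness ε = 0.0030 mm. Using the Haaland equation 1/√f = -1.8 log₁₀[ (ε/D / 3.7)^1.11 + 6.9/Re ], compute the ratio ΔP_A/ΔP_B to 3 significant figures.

Pipe A: V = Q/A = 0.02917/0.00456 = 6.396 m/s; Re = 5.48e+05; ε/D = 1.71e-05; Haaland → f = 0.01306; ΔP_A = f(L/D)(ρV²/2) = 2.29e+06 Pa.
Pipe B: V = Q/A = 0.02917/0.003237 = 9.01 m/s; Re = 6.504e+05; ε/D = 4.67e-05; Haaland → f = 0.01314; ΔP_B = f(L/D)(ρV²/2) = 1.532e+06 Pa.
ΔP_A/ΔP_B = 2.29e+06/1.532e+06 = 1.49.

ΔP_A/ΔP_B ≈ 1.49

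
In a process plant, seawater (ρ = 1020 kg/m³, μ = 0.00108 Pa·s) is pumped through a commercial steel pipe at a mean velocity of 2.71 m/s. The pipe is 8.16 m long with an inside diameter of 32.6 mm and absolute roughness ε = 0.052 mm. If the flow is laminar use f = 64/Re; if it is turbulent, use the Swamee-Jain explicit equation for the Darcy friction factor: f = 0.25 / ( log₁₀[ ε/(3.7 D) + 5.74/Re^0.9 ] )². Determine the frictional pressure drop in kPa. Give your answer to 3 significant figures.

ΔP ≈ 23.0 kPa

Reynolds number Re = ρVD/μ = 1020 · 2.71 · 0.0326 / 0.00108 = 8.344e+04.
Re > 4000 → turbulent. Relative roughness ε/D = 5.2e-05/0.0326 = 0.0016. Swamee-Jain: f = 0.25/(log₁₀[0.0016/3.7 + 5.74/8.344e+04^0.9])² = 0.25/(log₁₀[0.000431 + 0.000214])² = 0.25/(-3.191)² = 0.02456.
Darcy-Weisbach: ΔP = f(L/D)(ρV²/2) = 0.02456·(8.16/0.0326)·(1020·2.71²/2) = 0.02456·250.3·3745 = 2.302e+04 Pa.
ΔP = 2.302e+04 Pa = 23.0 kPa.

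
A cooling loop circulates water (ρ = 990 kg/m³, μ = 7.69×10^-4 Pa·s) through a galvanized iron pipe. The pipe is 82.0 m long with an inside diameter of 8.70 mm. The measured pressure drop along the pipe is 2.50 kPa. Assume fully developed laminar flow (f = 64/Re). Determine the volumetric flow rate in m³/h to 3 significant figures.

For laminar flow, f = 64/Re with Re = ρVD/μ, so Darcy-Weisbach reduces to ΔP = 32μLV/D². Solving for V: V = ΔP·D²/(32μL) = 2500·(0.0087)²/(32·0.000769·82) = 0.09378 m/s.
Check: Re = ρVD/μ = 990·0.09378·0.0087/0.000769 = 1050 < 2300, so the laminar assumption holds.
Q = V·A = 0.09378·(π/4·0.0087²) = 5.575e-06 m³/s = 0.0201 m³/h.

Q ≈ 0.0201 m³/h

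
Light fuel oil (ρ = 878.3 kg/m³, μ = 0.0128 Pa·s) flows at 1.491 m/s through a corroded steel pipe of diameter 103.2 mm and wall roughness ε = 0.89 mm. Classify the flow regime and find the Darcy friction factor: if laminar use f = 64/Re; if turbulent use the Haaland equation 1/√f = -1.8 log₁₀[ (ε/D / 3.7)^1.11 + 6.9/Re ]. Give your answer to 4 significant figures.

f ≈ 0.04133

Re = ρVD/μ = 878.3·1.491·0.1032/0.0128 = 1.056e+04.
Re > 4000 → turbulent. ε/D = 0.00089/0.1032 = 0.00862; Haaland: 1/√f = -1.8 log₁₀[0.0012 + 0.000654] = 4.919, so f = 0.04133.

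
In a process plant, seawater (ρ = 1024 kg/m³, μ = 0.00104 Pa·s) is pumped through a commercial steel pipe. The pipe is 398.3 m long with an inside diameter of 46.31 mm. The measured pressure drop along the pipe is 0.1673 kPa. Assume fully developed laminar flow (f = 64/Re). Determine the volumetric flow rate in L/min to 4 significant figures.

Q ≈ 2.736 L/min

For laminar flow, f = 64/Re with Re = ρVD/μ, so Darcy-Weisbach reduces to ΔP = 32μLV/D². Solving for V: V = ΔP·D²/(32μL) = 167.3·(0.04631)²/(32·0.00104·398.3) = 0.02707 m/s.
Check: Re = ρVD/μ = 1024·0.02707·0.04631/0.00104 = 1234 < 2300, so the laminar assumption holds.
Q = V·A = 0.02707·(π/4·0.04631²) = 4.559e-05 m³/s = 2.736 L/min.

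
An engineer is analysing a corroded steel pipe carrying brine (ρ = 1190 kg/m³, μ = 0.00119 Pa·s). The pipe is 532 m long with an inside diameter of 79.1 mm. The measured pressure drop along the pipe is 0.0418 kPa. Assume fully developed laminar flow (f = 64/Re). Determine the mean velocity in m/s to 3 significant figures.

For laminar flow, f = 64/Re with Re = ρVD/μ, so Darcy-Weisbach reduces to ΔP = 32μLV/D². Solving for V: V = ΔP·D²/(32μL) = 41.8·(0.0791)²/(32·0.00119·532) = 0.01291 m/s.
Check: Re = ρVD/μ = 1190·0.01291·0.0791/0.00119 = 1021 < 2300, so the laminar assumption holds.

V ≈ 0.0129 m/s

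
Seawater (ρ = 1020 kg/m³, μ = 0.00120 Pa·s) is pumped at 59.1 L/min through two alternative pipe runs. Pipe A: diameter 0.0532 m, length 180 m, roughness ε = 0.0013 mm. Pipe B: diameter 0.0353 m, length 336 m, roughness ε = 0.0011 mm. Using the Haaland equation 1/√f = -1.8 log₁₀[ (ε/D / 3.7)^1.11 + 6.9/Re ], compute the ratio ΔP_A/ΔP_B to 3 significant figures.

ΔP_A/ΔP_B ≈ 0.0761

Pipe A: V = Q/A = 0.000985/0.002223 = 0.4431 m/s; Re = 2.004e+04; ε/D = 2.44e-05; Haaland → f = 0.02577; ΔP_A = f(L/D)(ρV²/2) = 8731 Pa.
Pipe B: V = Q/A = 0.000985/0.0009787 = 1.006 m/s; Re = 3.02e+04; ε/D = 3.12e-05; Haaland → f = 0.02334; ΔP_B = f(L/D)(ρV²/2) = 1.148e+05 Pa.
ΔP_A/ΔP_B = 8731/1.148e+05 = 0.0761.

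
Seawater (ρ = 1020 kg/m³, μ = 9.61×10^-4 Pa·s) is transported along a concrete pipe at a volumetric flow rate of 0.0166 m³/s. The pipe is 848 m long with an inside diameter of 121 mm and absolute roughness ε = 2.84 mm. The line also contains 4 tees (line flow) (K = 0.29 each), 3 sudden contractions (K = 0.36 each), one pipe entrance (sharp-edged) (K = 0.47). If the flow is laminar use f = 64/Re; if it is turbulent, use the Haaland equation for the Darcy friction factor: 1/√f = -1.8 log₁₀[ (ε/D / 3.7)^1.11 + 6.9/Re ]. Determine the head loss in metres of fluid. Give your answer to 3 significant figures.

Cross-sectional area A = πD²/4 = π(0.121)²/4 = 0.0115 m²; mean velocity V = Q/A = 0.0166/0.0115 = 1.444 m/s.
Reynolds number Re = ρVD/μ = 1020 · 1.444 · 0.121 / 0.000961 = 1.854e+05.
Re > 4000 → turbulent. Relative roughness ε/D = 0.00284/0.121 = 0.0235. Haaland: 1/√f = -1.8 log₁₀[(0.0235/3.7)^1.11 + 6.9/1.854e+05] = -1.8 log₁₀[0.00364 + 3.72e-05] = 4.383, so f = 0.05205.
Total minor-loss coefficient ΣK = 4·0.29 + 3·0.36 + 1·0.47 = 2.71.
ΔP = [f·L/D + ΣK]·(ρV²/2) = [0.05205·848/0.121 + 2.71]·(1020·1.444²/2) = [364.8 + 2.71]·1063 = 3.906e+05 Pa.
Head loss h_f = ΔP/(ρg) = 3.906e+05/(1020·9.81) = 39.0 m.

h_f ≈ 39.0 m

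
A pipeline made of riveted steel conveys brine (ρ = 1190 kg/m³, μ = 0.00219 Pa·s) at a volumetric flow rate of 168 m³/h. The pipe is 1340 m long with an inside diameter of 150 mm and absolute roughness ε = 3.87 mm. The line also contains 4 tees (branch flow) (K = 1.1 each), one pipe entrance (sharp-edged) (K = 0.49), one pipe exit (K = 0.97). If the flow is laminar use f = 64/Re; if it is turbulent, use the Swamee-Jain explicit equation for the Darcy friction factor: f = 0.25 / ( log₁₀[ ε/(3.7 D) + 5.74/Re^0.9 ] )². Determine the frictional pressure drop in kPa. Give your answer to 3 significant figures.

ΔP ≈ 2030 kPa

Q = 168 m³/h = 168/3600 = 0.04667 m³/s.
Cross-sectional area A = πD²/4 = π(0.15)²/4 = 0.01767 m²; mean velocity V = Q/A = 0.04667/0.01767 = 2.641 m/s.
Reynolds number Re = ρVD/μ = 1190 · 2.641 · 0.15 / 0.00219 = 2.152e+05.
Re > 4000 → turbulent. Relative roughness ε/D = 0.00387/0.15 = 0.0258. Swamee-Jain: f = 0.25/(log₁₀[0.0258/3.7 + 5.74/2.152e+05^0.9])² = 0.25/(log₁₀[0.00697 + 9.1e-05])² = 0.25/(-2.151)² = 0.05404.
Total minor-loss coefficient ΣK = 4·1.1 + 1·0.49 + 1·0.97 = 5.86.
ΔP = [f·L/D + ΣK]·(ρV²/2) = [0.05404·1340/0.15 + 5.86]·(1190·2.641²/2) = [482.7 + 5.86]·4149 = 2.027e+06 Pa.
ΔP = 2.027e+06 Pa = 2030 kPa.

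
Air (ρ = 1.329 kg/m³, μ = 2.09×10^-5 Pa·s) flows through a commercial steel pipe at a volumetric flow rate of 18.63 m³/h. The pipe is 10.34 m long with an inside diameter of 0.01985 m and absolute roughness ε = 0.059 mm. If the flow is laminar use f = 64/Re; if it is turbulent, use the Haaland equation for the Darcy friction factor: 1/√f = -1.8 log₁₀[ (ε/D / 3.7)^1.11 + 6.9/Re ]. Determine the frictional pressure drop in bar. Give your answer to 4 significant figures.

Q = 18.63 m³/h = 18.63/3600 = 0.005175 m³/s.
Cross-sectional area A = πD²/4 = π(0.01985)²/4 = 0.0003095 m²; mean velocity V = Q/A = 0.005175/0.0003095 = 16.72 m/s.
Reynolds number Re = ρVD/μ = 1.329 · 16.72 · 0.01985 / 2.09e-05 = 2.111e+04.
Re > 4000 → turbulent. Relative roughness ε/D = 5.9e-05/0.01985 = 0.00297. Haaland: 1/√f = -1.8 log₁₀[(0.00297/3.7)^1.11 + 6.9/2.111e+04] = -1.8 log₁₀[0.000367 + 0.000327] = 5.686, so f = 0.03093.
Darcy-Weisbach: ΔP = f(L/D)(ρV²/2) = 0.03093·(10.34/0.01985)·(1.329·16.72²/2) = 0.03093·520.9·185.8 = 2994 Pa.
ΔP = 2994 Pa = 0.02994 bar.

ΔP ≈ 0.02994 bar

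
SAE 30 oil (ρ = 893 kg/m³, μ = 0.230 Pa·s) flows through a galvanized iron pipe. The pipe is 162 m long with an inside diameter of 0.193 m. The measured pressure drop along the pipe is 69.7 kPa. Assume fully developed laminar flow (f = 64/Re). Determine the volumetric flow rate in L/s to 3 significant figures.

Q ≈ 63.7 L/s

For laminar flow, f = 64/Re with Re = ρVD/μ, so Darcy-Weisbach reduces to ΔP = 32μLV/D². Solving for V: V = ΔP·D²/(32μL) = 6.97e+04·(0.193)²/(32·0.23·162) = 2.177 m/s.
Check: Re = ρVD/μ = 893·2.177·0.193/0.23 = 1632 < 2300, so the laminar assumption holds.
Q = V·A = 2.177·(π/4·0.193²) = 0.0637 m³/s = 63.7 L/s.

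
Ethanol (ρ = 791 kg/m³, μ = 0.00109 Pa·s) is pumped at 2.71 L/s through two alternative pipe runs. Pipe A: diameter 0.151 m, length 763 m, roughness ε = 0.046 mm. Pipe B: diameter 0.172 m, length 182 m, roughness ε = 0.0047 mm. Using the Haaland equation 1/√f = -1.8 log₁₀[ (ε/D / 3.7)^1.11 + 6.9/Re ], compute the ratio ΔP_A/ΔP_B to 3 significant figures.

ΔP_A/ΔP_B ≈ 7.90

Pipe A: V = Q/A = 0.00271/0.01791 = 0.1513 m/s; Re = 1.658e+04; ε/D = 0.000305; Haaland → f = 0.02748; ΔP_A = f(L/D)(ρV²/2) = 1258 Pa.
Pipe B: V = Q/A = 0.00271/0.02324 = 0.1166 m/s; Re = 1.456e+04; ε/D = 2.73e-05; Haaland → f = 0.02796; ΔP_B = f(L/D)(ρV²/2) = 159.2 Pa.
ΔP_A/ΔP_B = 1258/159.2 = 7.90.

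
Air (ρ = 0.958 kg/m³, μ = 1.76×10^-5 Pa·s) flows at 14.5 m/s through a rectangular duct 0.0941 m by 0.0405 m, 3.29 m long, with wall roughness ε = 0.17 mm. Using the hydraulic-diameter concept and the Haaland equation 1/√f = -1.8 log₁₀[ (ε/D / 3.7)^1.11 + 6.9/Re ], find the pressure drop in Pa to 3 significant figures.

Hydraulic diameter D_h = 4A/P = 4·(0.0941·0.0405)/(2·(0.0941+0.0405)) = 0.01524/0.2692 = 0.05663 m.
Re = ρVD_h/μ = 0.958·14.5·0.05663/1.76e-05 = 4.469e+04.
ε/D_h = 0.00017/0.05663 = 0.003; Haaland gives 1/√f = -1.8 log₁₀[0.000371+0.000154] = 5.903, so f = 0.0287.
ΔP = f(L/D_h)(ρV²/2) = 0.0287·3.29/0.05663·100.7 = 167.9 Pa.

ΔP ≈ 168 Pa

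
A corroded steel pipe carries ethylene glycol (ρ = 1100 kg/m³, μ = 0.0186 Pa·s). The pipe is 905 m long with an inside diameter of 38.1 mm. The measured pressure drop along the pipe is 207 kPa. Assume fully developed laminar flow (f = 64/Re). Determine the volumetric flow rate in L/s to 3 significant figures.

For laminar flow, f = 64/Re with Re = ρVD/μ, so Darcy-Weisbach reduces to ΔP = 32μLV/D². Solving for V: V = ΔP·D²/(32μL) = 2.07e+05·(0.0381)²/(32·0.0186·905) = 0.5578 m/s.
Check: Re = ρVD/μ = 1100·0.5578·0.0381/0.0186 = 1257 < 2300, so the laminar assumption holds.
Q = V·A = 0.5578·(π/4·0.0381²) = 0.000636 m³/s = 0.636 L/s.

Q ≈ 0.636 L/s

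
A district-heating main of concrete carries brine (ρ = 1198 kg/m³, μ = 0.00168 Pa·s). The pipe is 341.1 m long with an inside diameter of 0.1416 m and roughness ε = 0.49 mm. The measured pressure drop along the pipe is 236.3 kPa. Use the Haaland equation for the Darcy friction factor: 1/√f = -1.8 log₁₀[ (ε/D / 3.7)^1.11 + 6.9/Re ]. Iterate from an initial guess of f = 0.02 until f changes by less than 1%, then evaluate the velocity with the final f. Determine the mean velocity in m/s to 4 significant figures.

Rearranging Darcy-Weisbach: V = √(2·ΔP·D/(f·L·ρ)). With ε/D = 0.00049/0.1416 = 0.00346, iterate starting from f = 0.02:
  f = 0.02 → V = √(2·2.363e+05·0.1416/(0.02·341.1·1198)) = 2.862 m/s; Re = ρVD/μ = 2.889e+05; f → 0.02768
  f = 0.02768 → V = 2.432 m/s; Re = 2.456e+05; f → 0.02775
Converged (Δf/f < 1%). With the final f = 0.02775: V = √(2·2.363e+05·0.1416/(0.02775·341.1·1198)) = 2.429 m/s.

V ≈ 2.429 m/s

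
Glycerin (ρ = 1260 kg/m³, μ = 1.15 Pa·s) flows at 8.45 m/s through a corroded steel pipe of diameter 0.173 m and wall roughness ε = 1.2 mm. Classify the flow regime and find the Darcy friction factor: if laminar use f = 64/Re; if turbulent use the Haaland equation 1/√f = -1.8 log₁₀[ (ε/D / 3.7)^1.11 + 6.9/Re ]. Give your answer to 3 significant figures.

f ≈ 0.0400

Re = ρVD/μ = 1260·8.45·0.173/1.15 = 1602.
Re < 2300 → laminar, so f = 64/Re = 0.03996 (roughness is irrelevant in laminar flow).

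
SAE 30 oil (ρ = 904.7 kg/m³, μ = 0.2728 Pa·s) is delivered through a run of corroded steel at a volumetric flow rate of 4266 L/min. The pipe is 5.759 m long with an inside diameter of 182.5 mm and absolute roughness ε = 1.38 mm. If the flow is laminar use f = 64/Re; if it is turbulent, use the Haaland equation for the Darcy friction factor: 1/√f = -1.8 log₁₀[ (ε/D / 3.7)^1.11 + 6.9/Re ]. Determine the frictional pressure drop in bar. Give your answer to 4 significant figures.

ΔP ≈ 0.04103 bar

Q = 4266 L/min = 4266/60000 = 0.0711 m³/s.
Cross-sectional area A = πD²/4 = π(0.1825)²/4 = 0.02616 m²; mean velocity V = Q/A = 0.0711/0.02616 = 2.718 m/s.
Reynolds number Re = ρVD/μ = 904.7 · 2.718 · 0.1825 / 0.273 = 1645.
Re < 2300 → laminar flow, so f = 64/Re = 64/1645 = 0.0389 (the turbulent correlation is not needed).
Darcy-Weisbach: ΔP = f(L/D)(ρV²/2) = 0.0389·(5.759/0.1825)·(904.7·2.718²/2) = 0.0389·31.56·3342 = 4103 Pa.
ΔP = 4103 Pa = 0.04103 bar.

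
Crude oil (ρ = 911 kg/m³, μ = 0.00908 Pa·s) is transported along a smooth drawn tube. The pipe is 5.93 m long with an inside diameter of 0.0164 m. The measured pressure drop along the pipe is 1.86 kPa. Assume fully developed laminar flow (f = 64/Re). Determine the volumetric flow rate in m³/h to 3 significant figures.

For laminar flow, f = 64/Re with Re = ρVD/μ, so Darcy-Weisbach reduces to ΔP = 32μLV/D². Solving for V: V = ΔP·D²/(32μL) = 1860·(0.0164)²/(32·0.00908·5.93) = 0.2903 m/s.
Check: Re = ρVD/μ = 911·0.2903·0.0164/0.00908 = 477.7 < 2300, so the laminar assumption holds.
Q = V·A = 0.2903·(π/4·0.0164²) = 6.133e-05 m³/s = 0.221 m³/h.

Q ≈ 0.221 m³/h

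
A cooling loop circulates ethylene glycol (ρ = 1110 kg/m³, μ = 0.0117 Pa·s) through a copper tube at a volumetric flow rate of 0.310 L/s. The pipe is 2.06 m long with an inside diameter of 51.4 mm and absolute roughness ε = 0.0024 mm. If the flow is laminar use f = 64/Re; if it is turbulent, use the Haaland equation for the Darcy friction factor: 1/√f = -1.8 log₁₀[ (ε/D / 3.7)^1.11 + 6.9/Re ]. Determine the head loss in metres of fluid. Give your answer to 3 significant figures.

h_f ≈ 0.00401 m

Q = 0.310 L/s = 0.310/1000 = 0.00031 m³/s.
Cross-sectional area A = πD²/4 = π(0.0514)²/4 = 0.002075 m²; mean velocity V = Q/A = 0.00031/0.002075 = 0.1494 m/s.
Reynolds number Re = ρVD/μ = 1110 · 0.1494 · 0.0514 / 0.0117 = 728.5.
Re < 2300 → laminar flow, so f = 64/Re = 64/728.5 = 0.08785 (the turbulent correlation is not needed).
Darcy-Weisbach: ΔP = f(L/D)(ρV²/2) = 0.08785·(2.06/0.0514)·(1110·0.1494²/2) = 0.08785·40.08·12.39 = 43.61 Pa.
Head loss h_f = ΔP/(ρg) = 43.61/(1110·9.81) = 0.00401 m.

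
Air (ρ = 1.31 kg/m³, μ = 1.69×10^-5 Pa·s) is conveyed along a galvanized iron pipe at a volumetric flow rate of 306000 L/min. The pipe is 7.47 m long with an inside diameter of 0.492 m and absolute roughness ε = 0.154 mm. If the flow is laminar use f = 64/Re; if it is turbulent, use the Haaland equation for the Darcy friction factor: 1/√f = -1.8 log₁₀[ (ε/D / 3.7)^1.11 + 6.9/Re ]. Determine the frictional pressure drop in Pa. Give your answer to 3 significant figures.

ΔP ≈ 112 Pa

Q = 306000 L/min = 306000/60000 = 5.1 m³/s.
Cross-sectional area A = πD²/4 = π(0.492)²/4 = 0.1901 m²; mean velocity V = Q/A = 5.1/0.1901 = 26.83 m/s.
Reynolds number Re = ρVD/μ = 1.31 · 26.83 · 0.492 / 1.69e-05 = 1.023e+06.
Re > 4000 → turbulent. Relative roughness ε/D = 0.000154/0.492 = 0.000313. Haaland: 1/√f = -1.8 log₁₀[(0.000313/3.7)^1.11 + 6.9/1.023e+06] = -1.8 log₁₀[3.02e-05 + 6.74e-06] = 7.979, so f = 0.01571.
Darcy-Weisbach: ΔP = f(L/D)(ρV²/2) = 0.01571·(7.47/0.492)·(1.31·26.83²/2) = 0.01571·15.18·471.3 = 112.4 Pa.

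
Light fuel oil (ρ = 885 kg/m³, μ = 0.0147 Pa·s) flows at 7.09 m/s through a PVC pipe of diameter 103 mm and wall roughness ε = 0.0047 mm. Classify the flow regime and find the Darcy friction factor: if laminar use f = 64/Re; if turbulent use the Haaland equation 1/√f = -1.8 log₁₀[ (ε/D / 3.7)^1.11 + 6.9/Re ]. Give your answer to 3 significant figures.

Re = ρVD/μ = 885·7.09·0.103/0.0147 = 4.397e+04.
Re > 4000 → turbulent. ε/D = 4.7e-06/0.103 = 4.56e-05; Haaland: 1/√f = -1.8 log₁₀[3.56e-06 + 0.000157] = 6.83, so f = 0.02144.

f ≈ 0.0214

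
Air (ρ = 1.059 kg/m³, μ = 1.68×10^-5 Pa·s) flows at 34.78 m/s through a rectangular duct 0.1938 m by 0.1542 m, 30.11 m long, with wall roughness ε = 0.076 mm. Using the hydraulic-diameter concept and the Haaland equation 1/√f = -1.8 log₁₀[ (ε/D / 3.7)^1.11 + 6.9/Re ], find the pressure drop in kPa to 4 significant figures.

Hydraulic diameter D_h = 4A/P = 4·(0.1938·0.1542)/(2·(0.1938+0.1542)) = 0.1195/0.696 = 0.1717 m.
Re = ρVD_h/μ = 1.059·34.78·0.1717/1.68e-05 = 3.765e+05.
ε/D_h = 7.6e-05/0.1717 = 0.000443; Haaland gives 1/√f = -1.8 log₁₀[4.43e-05+1.83e-05] = 7.566, so f = 0.01747.
ΔP = f(L/D_h)(ρV²/2) = 0.01747·30.11/0.1717·640.5 = 1962 Pa.
ΔP = 1.962 kPa.

ΔP ≈ 1.962 kPa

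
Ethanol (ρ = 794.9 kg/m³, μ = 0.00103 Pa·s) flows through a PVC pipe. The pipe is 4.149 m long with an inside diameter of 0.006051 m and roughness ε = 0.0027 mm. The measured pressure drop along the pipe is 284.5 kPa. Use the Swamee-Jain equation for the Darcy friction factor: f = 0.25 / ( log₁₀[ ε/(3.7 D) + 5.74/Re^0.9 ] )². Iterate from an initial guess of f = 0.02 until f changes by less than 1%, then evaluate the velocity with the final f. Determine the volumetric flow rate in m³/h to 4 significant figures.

Rearranging Darcy-Weisbach: V = √(2·ΔP·D/(f·L·ρ)). With ε/D = 2.7e-06/0.006051 = 0.000446, iterate starting from f = 0.02:
  f = 0.02 → V = √(2·2.845e+05·0.006051/(0.02·4.149·794.9)) = 7.225 m/s; Re = ρVD/μ = 3.374e+04; f → 0.02412
  f = 0.02412 → V = 6.579 m/s; Re = 3.072e+04; f → 0.02457
  f = 0.02457 → V = 6.519 m/s; Re = 3.044e+04; f → 0.02461
Converged (Δf/f < 1%). With the final f = 0.02461: V = √(2·2.845e+05·0.006051/(0.02461·4.149·794.9)) = 6.513 m/s.
Q = V·A = 6.513·(π/4·0.006051²) = 0.0001873 m³/s = 0.6742 m³/h.

Q ≈ 0.6742 m³/h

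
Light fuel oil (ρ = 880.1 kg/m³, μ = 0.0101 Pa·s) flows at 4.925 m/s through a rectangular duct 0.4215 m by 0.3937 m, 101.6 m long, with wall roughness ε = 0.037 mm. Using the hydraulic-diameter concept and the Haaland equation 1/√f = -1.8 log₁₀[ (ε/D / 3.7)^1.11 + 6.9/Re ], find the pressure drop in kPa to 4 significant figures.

Hydraulic diameter D_h = 4A/P = 4·(0.4215·0.3937)/(2·(0.4215+0.3937)) = 0.6638/1.63 = 0.4071 m.
Re = ρVD_h/μ = 880.1·4.925·0.4071/0.0101 = 1.747e+05.
ε/D_h = 3.7e-05/0.4071 = 9.09e-05; Haaland gives 1/√f = -1.8 log₁₀[7.64e-06+3.95e-05] = 7.788, so f = 0.01649.
ΔP = f(L/D_h)(ρV²/2) = 0.01649·101.6/0.4071·1.067e+04 = 4.392e+04 Pa.
ΔP = 43.92 kPa.

ΔP ≈ 43.92 kPa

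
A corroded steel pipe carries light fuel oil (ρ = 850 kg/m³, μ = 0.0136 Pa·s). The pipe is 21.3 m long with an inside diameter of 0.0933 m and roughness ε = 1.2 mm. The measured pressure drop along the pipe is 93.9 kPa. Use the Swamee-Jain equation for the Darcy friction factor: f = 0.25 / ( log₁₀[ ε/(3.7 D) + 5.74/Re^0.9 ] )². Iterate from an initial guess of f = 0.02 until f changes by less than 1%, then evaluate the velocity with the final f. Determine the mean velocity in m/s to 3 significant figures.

V ≈ 4.71 m/s

Rearranging Darcy-Weisbach: V = √(2·ΔP·D/(f·L·ρ)). With ε/D = 0.0012/0.0933 = 0.0129, iterate starting from f = 0.02:
  f = 0.02 → V = √(2·9.39e+04·0.0933/(0.02·21.3·850)) = 6.956 m/s; Re = ρVD/μ = 4.056e+04; f → 0.04302
  f = 0.04302 → V = 4.743 m/s; Re = 2.766e+04; f → 0.04369
  f = 0.04369 → V = 4.707 m/s; Re = 2.745e+04; f → 0.0437
Converged (Δf/f < 1%). With the final f = 0.0437: V = √(2·9.39e+04·0.0933/(0.0437·21.3·850)) = 4.706 m/s.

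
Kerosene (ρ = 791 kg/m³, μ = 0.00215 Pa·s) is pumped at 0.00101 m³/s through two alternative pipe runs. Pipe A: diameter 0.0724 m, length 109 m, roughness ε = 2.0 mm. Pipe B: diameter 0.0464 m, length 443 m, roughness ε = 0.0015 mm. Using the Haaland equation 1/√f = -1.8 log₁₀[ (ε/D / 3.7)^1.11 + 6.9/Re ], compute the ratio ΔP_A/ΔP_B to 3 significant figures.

ΔP_A/ΔP_B ≈ 0.0520

Pipe A: V = Q/A = 0.00101/0.004117 = 0.2453 m/s; Re = 6535; ε/D = 0.0276; Haaland → f = 0.06008; ΔP_A = f(L/D)(ρV²/2) = 2153 Pa.
Pipe B: V = Q/A = 0.00101/0.001691 = 0.5973 m/s; Re = 1.02e+04; ε/D = 3.23e-05; Haaland → f = 0.03075; ΔP_B = f(L/D)(ρV²/2) = 4.143e+04 Pa.
ΔP_A/ΔP_B = 2153/4.143e+04 = 0.0520.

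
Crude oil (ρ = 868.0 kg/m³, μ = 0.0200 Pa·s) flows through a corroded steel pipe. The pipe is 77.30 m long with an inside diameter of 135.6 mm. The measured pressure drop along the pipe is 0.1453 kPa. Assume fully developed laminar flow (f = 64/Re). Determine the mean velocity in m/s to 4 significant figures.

V ≈ 0.05400 m/s

For laminar flow, f = 64/Re with Re = ρVD/μ, so Darcy-Weisbach reduces to ΔP = 32μLV/D². Solving for V: V = ΔP·D²/(32μL) = 145.3·(0.1356)²/(32·0.02·77.3) = 0.054 m/s.
Check: Re = ρVD/μ = 868·0.054·0.1356/0.02 = 317.8 < 2300, so the laminar assumption holds.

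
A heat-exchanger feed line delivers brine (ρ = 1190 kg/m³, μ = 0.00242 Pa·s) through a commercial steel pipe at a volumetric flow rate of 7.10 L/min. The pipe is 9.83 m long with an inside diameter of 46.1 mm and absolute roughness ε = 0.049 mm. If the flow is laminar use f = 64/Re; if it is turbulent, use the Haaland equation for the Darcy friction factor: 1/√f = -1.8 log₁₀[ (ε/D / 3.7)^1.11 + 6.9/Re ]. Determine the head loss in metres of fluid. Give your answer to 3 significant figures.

h_f ≈ 0.00218 m

Q = 7.10 L/min = 7.10/60000 = 0.0001183 m³/s.
Cross-sectional area A = πD²/4 = π(0.0461)²/4 = 0.001669 m²; mean velocity V = Q/A = 0.0001183/0.001669 = 0.07089 m/s.
Reynolds number Re = ρVD/μ = 1190 · 0.07089 · 0.0461 / 0.00242 = 1607.
Re < 2300 → laminar flow, so f = 64/Re = 64/1607 = 0.03982 (the turbulent correlation is not needed).
Darcy-Weisbach: ΔP = f(L/D)(ρV²/2) = 0.03982·(9.83/0.0461)·(1190·0.07089²/2) = 0.03982·213.2·2.991 = 25.39 Pa.
Head loss h_f = ΔP/(ρg) = 25.39/(1190·9.81) = 0.00218 m.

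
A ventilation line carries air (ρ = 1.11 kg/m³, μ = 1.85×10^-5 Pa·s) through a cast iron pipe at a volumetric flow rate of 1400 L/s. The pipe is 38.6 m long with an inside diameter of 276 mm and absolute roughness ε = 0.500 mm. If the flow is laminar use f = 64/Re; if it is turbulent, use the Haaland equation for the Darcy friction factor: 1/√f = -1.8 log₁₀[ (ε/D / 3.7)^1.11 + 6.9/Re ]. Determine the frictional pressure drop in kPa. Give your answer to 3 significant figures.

Q = 1400 L/s = 1400/1000 = 1.4 m³/s.
Cross-sectional area A = πD²/4 = π(0.276)²/4 = 0.05983 m²; mean velocity V = Q/A = 1.4/0.05983 = 23.4 m/s.
Reynolds number Re = ρVD/μ = 1.11 · 23.4 · 0.276 / 1.85e-05 = 3.875e+05.
Re > 4000 → turbulent. Relative roughness ε/D = 0.0005/0.276 = 0.00181. Haaland: 1/√f = -1.8 log₁₀[(0.00181/3.7)^1.11 + 6.9/3.875e+05] = -1.8 log₁₀[0.000212 + 1.78e-05] = 6.551, so f = 0.0233.
Darcy-Weisbach: ΔP = f(L/D)(ρV²/2) = 0.0233·(38.6/0.276)·(1.11·23.4²/2) = 0.0233·139.9·303.9 = 990.5 Pa.
ΔP = 990.5 Pa = 0.991 kPa.

ΔP ≈ 0.991 kPa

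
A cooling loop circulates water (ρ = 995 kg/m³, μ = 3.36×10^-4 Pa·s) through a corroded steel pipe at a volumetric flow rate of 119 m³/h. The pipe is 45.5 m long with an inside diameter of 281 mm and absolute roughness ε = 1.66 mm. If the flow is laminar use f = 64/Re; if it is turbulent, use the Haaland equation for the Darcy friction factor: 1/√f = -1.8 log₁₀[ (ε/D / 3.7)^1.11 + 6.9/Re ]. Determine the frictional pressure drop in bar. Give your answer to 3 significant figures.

ΔP ≈ 0.00737 bar

Q = 119 m³/h = 119/3600 = 0.03306 m³/s.
Cross-sectional area A = πD²/4 = π(0.281)²/4 = 0.06202 m²; mean velocity V = Q/A = 0.03306/0.06202 = 0.533 m/s.
Reynolds number Re = ρVD/μ = 995 · 0.533 · 0.281 / 0.000336 = 4.435e+05.
Re > 4000 → turbulent. Relative roughness ε/D = 0.00166/0.281 = 0.00591. Haaland: 1/√f = -1.8 log₁₀[(0.00591/3.7)^1.11 + 6.9/4.435e+05] = -1.8 log₁₀[0.000786 + 1.56e-05] = 5.573, so f = 0.0322.
Darcy-Weisbach: ΔP = f(L/D)(ρV²/2) = 0.0322·(45.5/0.281)·(995·0.533²/2) = 0.0322·161.9·141.3 = 737 Pa.
ΔP = 737 Pa = 0.00737 bar.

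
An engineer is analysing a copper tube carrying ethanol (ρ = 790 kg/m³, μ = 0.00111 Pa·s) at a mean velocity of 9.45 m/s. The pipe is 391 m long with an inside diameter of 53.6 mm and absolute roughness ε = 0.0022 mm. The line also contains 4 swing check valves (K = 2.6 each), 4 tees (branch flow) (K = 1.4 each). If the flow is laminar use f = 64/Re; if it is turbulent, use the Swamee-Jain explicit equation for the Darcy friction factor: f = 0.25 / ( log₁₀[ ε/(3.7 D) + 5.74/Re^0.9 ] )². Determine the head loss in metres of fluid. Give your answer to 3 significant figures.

Reynolds number Re = ρVD/μ = 790 · 9.45 · 0.0536 / 0.00111 = 3.605e+05.
Re > 4000 → turbulent. Relative roughness ε/D = 2.2e-06/0.0536 = 4.1e-05. Swamee-Jain: f = 0.25/(log₁₀[4.1e-05/3.7 + 5.74/3.605e+05^0.9])² = 0.25/(log₁₀[1.11e-05 + 5.72e-05])² = 0.25/(-4.165)² = 0.01441.
Total minor-loss coefficient ΣK = 4·2.6 + 4·1.4 = 16.
ΔP = [f·L/D + ΣK]·(ρV²/2) = [0.01441·391/0.0536 + 16]·(790·9.45²/2) = [105.1 + 16]·3.527e+04 = 4.272e+06 Pa.
Head loss h_f = ΔP/(ρg) = 4.272e+06/(790·9.81) = 551 m.

h_f ≈ 551 m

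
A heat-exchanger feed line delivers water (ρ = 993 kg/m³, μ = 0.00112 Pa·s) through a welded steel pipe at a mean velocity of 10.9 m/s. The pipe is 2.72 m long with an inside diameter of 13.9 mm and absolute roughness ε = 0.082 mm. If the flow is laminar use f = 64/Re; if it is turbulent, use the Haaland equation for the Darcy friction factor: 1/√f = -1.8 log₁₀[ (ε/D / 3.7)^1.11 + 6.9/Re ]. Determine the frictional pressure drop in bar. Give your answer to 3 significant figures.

Reynolds number Re = ρVD/μ = 993 · 10.9 · 0.0139 / 0.00112 = 1.343e+05.
Re > 4000 → turbulent. Relative roughness ε/D = 8.2e-05/0.0139 = 0.0059. Haaland: 1/√f = -1.8 log₁₀[(0.0059/3.7)^1.11 + 6.9/1.343e+05] = -1.8 log₁₀[0.000785 + 5.14e-05] = 5.54, so f = 0.03259.
Darcy-Weisbach: ΔP = f(L/D)(ρV²/2) = 0.03259·(2.72/0.0139)·(993·10.9²/2) = 0.03259·195.7·5.899e+04 = 3.761e+05 Pa.
ΔP = 3.761e+05 Pa = 3.76 bar.

ΔP ≈ 3.76 bar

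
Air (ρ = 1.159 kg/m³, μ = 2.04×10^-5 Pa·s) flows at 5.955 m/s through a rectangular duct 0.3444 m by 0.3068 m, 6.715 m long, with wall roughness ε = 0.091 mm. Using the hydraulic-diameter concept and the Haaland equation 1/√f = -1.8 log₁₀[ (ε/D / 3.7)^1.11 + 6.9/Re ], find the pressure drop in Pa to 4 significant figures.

ΔP ≈ 8.009 Pa

Hydraulic diameter D_h = 4A/P = 4·(0.3444·0.3068)/(2·(0.3444+0.3068)) = 0.4226/1.302 = 0.3245 m.
Re = ρVD_h/μ = 1.159·5.955·0.3245/2.04e-05 = 1.098e+05.
ε/D_h = 9.1e-05/0.3245 = 0.00028; Haaland gives 1/√f = -1.8 log₁₀[2.67e-05+6.28e-05] = 7.286, so f = 0.01884.
ΔP = f(L/D_h)(ρV²/2) = 0.01884·6.715/0.3245·20.55 = 8.009 Pa.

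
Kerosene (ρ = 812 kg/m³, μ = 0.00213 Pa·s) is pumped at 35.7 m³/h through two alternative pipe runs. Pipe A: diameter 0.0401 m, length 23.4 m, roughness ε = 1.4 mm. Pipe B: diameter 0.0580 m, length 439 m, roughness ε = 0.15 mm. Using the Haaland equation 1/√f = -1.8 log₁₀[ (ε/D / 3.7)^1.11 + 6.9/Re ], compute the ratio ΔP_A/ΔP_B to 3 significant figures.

ΔP_A/ΔP_B ≈ 0.775

Pipe A: V = Q/A = 0.009917/0.001263 = 7.852 m/s; Re = 1.2e+05; ε/D = 0.0349; Haaland → f = 0.06131; ΔP_A = f(L/D)(ρV²/2) = 8.956e+05 Pa.
Pipe B: V = Q/A = 0.009917/0.002642 = 3.753 m/s; Re = 8.299e+04; ε/D = 0.00259; Haaland → f = 0.02669; ΔP_B = f(L/D)(ρV²/2) = 1.155e+06 Pa.
ΔP_A/ΔP_B = 8.956e+05/1.155e+06 = 0.775.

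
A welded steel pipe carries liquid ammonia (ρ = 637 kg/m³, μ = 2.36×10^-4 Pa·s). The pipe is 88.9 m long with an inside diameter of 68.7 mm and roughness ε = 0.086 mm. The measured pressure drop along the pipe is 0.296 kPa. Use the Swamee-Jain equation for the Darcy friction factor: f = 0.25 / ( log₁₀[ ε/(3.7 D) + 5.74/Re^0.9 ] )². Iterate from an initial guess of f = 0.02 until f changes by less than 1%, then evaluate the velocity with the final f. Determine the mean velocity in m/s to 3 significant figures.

V ≈ 0.164 m/s

Rearranging Darcy-Weisbach: V = √(2·ΔP·D/(f·L·ρ)). With ε/D = 8.6e-05/0.0687 = 0.00125, iterate starting from f = 0.02:
  f = 0.02 → V = √(2·296·0.0687/(0.02·88.9·637)) = 0.1895 m/s; Re = ρVD/μ = 3.514e+04; f → 0.0261
  f = 0.0261 → V = 0.1659 m/s; Re = 3.076e+04; f → 0.02663
  f = 0.02663 → V = 0.1642 m/s; Re = 3.045e+04; f → 0.02667
Converged (Δf/f < 1%). With the final f = 0.02667: V = √(2·296·0.0687/(0.02667·88.9·637)) = 0.1641 m/s.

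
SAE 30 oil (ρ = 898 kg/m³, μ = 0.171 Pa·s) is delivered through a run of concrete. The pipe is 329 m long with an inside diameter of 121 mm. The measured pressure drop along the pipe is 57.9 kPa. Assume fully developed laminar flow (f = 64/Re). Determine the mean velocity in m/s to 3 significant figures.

For laminar flow, f = 64/Re with Re = ρVD/μ, so Darcy-Weisbach reduces to ΔP = 32μLV/D². Solving for V: V = ΔP·D²/(32μL) = 5.79e+04·(0.121)²/(32·0.171·329) = 0.4709 m/s.
Check: Re = ρVD/μ = 898·0.4709·0.121/0.171 = 299.2 < 2300, so the laminar assumption holds.

V ≈ 0.471 m/s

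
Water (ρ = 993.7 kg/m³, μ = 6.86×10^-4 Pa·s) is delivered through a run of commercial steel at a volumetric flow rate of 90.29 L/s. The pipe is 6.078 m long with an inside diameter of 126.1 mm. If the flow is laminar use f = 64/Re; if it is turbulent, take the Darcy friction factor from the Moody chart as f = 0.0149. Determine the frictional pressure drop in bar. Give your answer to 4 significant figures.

ΔP ≈ 0.1865 bar

Q = 90.29 L/s = 90.29/1000 = 0.09029 m³/s.
Cross-sectional area A = πD²/4 = π(0.1261)²/4 = 0.01249 m²; mean velocity V = Q/A = 0.09029/0.01249 = 7.23 m/s.
Reynolds number Re = ρVD/μ = 993.7 · 7.23 · 0.1261 / 0.000686 = 1.321e+06.
Re > 4000 → turbulent; use the Moody-chart value f = 0.0149.
Darcy-Weisbach: ΔP = f(L/D)(ρV²/2) = 0.0149·(6.078/0.1261)·(993.7·7.23²/2) = 0.0149·48.2·2.597e+04 = 1.865e+04 Pa.
ΔP = 1.865e+04 Pa = 0.1865 bar.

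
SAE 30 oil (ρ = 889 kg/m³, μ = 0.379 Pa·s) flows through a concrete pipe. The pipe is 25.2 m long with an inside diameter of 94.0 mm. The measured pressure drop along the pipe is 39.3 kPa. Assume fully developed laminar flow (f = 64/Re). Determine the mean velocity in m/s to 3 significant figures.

V ≈ 1.14 m/s

For laminar flow, f = 64/Re with Re = ρVD/μ, so Darcy-Weisbach reduces to ΔP = 32μLV/D². Solving for V: V = ΔP·D²/(32μL) = 3.93e+04·(0.094)²/(32·0.379·25.2) = 1.136 m/s.
Check: Re = ρVD/μ = 889·1.136·0.094/0.379 = 250.5 < 2300, so the laminar assumption holds.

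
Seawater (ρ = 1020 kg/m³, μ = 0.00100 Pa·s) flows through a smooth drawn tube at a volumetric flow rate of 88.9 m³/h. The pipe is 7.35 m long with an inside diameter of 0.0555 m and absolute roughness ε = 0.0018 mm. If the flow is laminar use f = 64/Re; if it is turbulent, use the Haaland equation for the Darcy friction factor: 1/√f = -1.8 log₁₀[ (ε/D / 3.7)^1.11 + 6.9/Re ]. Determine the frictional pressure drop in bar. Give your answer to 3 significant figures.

ΔP ≈ 0.926 bar

Q = 88.9 m³/h = 88.9/3600 = 0.02469 m³/s.
Cross-sectional area A = πD²/4 = π(0.0555)²/4 = 0.002419 m²; mean velocity V = Q/A = 0.02469/0.002419 = 10.21 m/s.
Reynolds number Re = ρVD/μ = 1020 · 10.21 · 0.0555 / 0.001 = 5.779e+05.
Re > 4000 → turbulent. Relative roughness ε/D = 1.8e-06/0.0555 = 3.24e-05. Haaland: 1/√f = -1.8 log₁₀[(3.24e-05/3.7)^1.11 + 6.9/5.779e+05] = -1.8 log₁₀[2.43e-06 + 1.19e-05] = 8.716, so f = 0.01316.
Darcy-Weisbach: ΔP = f(L/D)(ρV²/2) = 0.01316·(7.35/0.0555)·(1020·10.21²/2) = 0.01316·132.4·5.314e+04 = 9.263e+04 Pa.
ΔP = 9.263e+04 Pa = 0.926 bar.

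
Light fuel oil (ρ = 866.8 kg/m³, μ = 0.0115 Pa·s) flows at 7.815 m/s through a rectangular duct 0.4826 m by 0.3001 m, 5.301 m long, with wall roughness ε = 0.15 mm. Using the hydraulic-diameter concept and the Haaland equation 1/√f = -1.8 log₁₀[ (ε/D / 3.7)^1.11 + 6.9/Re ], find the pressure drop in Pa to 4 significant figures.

ΔP ≈ 6815 Pa

Hydraulic diameter D_h = 4A/P = 4·(0.4826·0.3001)/(2·(0.4826+0.3001)) = 0.5793/1.565 = 0.3701 m.
Re = ρVD_h/μ = 866.8·7.815·0.3701/0.0115 = 2.18e+05.
ε/D_h = 0.00015/0.3701 = 0.000405; Haaland gives 1/√f = -1.8 log₁₀[4.02e-05+3.17e-05] = 7.459, so f = 0.01798.
ΔP = f(L/D_h)(ρV²/2) = 0.01798·5.301/0.3701·2.647e+04 = 6815 Pa.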